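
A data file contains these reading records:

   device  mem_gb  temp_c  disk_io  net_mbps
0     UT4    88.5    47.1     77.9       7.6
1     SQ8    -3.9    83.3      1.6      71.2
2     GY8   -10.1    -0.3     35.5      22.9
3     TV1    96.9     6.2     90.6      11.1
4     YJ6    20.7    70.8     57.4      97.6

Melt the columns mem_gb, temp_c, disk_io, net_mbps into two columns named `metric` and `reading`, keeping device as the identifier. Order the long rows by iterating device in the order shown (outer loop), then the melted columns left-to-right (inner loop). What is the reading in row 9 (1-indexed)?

-10.1

20 rows total (5 × 4). Row 9: index ⌊(9-1)/4⌋ = 2 into device → GY8; (9-1) mod 4 = 0 into the melted columns → mem_gb.
So row 9 is (GY8, mem_gb, -10.1); reading = -10.1.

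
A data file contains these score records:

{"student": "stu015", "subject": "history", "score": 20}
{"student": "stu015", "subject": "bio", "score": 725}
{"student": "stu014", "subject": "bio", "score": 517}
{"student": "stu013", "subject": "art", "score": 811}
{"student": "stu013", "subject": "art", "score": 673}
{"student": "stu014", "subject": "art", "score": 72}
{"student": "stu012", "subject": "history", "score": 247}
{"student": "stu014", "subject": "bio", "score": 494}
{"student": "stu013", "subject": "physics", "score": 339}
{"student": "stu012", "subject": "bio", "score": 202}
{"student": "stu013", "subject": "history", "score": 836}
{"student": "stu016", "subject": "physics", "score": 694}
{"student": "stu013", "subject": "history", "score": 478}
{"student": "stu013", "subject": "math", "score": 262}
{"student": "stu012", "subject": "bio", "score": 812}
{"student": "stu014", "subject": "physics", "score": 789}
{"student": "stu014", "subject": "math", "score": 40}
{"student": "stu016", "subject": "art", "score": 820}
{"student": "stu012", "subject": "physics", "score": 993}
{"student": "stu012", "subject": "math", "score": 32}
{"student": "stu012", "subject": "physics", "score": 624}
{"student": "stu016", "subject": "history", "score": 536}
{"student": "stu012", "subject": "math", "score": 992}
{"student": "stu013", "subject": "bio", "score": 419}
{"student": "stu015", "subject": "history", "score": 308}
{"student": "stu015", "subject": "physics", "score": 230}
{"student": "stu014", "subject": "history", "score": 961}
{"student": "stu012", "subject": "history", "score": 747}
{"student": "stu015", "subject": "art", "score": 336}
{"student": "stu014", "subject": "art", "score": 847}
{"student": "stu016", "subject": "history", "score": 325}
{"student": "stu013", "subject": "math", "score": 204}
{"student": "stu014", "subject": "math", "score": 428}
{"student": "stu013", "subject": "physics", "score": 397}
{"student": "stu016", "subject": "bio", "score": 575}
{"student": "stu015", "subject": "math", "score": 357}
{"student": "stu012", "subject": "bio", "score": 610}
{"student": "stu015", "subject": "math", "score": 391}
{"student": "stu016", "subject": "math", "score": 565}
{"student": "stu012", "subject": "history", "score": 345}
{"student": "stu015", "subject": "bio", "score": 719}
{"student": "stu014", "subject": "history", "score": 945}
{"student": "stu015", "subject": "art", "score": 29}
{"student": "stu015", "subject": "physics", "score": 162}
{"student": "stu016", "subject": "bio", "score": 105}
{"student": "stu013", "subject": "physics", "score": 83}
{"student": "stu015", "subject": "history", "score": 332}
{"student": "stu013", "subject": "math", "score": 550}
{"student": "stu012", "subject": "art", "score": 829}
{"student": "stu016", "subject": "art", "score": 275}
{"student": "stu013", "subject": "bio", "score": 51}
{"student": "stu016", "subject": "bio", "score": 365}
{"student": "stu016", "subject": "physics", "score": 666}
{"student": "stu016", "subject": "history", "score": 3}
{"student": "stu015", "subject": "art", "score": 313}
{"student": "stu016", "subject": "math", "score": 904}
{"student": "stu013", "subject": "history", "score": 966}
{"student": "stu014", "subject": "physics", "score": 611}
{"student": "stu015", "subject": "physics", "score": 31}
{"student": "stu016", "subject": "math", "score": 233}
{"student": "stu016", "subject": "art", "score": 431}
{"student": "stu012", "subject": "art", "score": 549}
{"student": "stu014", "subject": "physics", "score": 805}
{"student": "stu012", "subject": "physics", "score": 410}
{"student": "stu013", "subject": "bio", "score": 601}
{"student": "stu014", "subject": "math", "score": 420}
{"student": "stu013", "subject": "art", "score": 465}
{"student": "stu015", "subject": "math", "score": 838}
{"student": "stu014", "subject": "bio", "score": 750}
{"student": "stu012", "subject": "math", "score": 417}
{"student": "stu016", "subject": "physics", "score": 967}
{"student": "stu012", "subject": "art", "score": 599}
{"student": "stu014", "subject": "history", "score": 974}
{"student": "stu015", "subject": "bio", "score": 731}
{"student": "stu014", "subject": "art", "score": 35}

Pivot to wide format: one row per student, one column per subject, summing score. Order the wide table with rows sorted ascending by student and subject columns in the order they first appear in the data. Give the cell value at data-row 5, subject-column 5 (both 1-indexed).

1702

With rows sorted ascending by student, row 5 is student=stu016. subject columns in first-appearance order: history, bio, art, physics, math; column 5 is math.
Long rows with student=stu016, subject=math: 565 + 904 + 233 = 1702.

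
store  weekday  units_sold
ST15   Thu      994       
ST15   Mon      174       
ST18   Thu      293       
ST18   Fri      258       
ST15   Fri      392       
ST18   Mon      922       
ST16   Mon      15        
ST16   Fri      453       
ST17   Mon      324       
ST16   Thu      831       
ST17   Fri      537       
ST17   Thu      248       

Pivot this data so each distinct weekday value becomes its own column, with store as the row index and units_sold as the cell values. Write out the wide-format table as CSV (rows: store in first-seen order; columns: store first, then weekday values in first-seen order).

Columns: store plus the 3 distinct weekday values (Thu, Mon, Fri).
For example, row ST15 column Thu takes units_sold=994 from the long row (ST15, Thu).

store,Thu,Mon,Fri
ST15,994,174,392
ST18,293,922,258
ST16,831,15,453
ST17,248,324,537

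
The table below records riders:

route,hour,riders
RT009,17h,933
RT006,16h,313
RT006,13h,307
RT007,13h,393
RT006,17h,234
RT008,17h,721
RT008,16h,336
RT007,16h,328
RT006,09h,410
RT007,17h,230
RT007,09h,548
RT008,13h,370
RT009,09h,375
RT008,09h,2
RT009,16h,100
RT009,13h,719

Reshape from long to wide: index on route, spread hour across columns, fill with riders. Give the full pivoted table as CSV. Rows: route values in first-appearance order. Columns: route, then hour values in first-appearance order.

route,17h,16h,13h,09h
RT009,933,100,719,375
RT006,234,313,307,410
RT007,230,328,393,548
RT008,721,336,370,2

Columns: route plus the 4 distinct hour values (17h, 16h, 13h, 09h).
For example, row RT009 column 17h takes riders=933 from the long row (RT009, 17h).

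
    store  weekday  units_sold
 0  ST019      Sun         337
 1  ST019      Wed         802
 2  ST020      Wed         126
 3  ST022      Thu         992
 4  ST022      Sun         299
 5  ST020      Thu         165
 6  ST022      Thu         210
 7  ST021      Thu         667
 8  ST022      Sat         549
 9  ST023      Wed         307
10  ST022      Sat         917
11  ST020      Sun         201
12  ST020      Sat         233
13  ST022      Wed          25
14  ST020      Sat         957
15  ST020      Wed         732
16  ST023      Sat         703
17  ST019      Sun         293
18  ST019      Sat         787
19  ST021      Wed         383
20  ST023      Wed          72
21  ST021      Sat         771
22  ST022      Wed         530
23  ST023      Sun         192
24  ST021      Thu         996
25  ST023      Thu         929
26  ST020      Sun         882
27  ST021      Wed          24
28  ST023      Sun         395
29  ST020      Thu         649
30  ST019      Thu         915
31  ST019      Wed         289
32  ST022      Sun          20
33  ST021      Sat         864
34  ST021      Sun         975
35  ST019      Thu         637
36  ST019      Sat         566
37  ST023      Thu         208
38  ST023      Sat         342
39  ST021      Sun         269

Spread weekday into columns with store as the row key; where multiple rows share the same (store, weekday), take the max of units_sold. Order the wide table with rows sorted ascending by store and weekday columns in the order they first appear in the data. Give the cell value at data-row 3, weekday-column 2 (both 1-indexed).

With rows sorted ascending by store, row 3 is store=ST021. weekday columns in first-appearance order: Sun, Wed, Thu, Sat; column 2 is Wed.
Long rows with store=ST021, weekday=Wed: max(383, 24) = 383.

383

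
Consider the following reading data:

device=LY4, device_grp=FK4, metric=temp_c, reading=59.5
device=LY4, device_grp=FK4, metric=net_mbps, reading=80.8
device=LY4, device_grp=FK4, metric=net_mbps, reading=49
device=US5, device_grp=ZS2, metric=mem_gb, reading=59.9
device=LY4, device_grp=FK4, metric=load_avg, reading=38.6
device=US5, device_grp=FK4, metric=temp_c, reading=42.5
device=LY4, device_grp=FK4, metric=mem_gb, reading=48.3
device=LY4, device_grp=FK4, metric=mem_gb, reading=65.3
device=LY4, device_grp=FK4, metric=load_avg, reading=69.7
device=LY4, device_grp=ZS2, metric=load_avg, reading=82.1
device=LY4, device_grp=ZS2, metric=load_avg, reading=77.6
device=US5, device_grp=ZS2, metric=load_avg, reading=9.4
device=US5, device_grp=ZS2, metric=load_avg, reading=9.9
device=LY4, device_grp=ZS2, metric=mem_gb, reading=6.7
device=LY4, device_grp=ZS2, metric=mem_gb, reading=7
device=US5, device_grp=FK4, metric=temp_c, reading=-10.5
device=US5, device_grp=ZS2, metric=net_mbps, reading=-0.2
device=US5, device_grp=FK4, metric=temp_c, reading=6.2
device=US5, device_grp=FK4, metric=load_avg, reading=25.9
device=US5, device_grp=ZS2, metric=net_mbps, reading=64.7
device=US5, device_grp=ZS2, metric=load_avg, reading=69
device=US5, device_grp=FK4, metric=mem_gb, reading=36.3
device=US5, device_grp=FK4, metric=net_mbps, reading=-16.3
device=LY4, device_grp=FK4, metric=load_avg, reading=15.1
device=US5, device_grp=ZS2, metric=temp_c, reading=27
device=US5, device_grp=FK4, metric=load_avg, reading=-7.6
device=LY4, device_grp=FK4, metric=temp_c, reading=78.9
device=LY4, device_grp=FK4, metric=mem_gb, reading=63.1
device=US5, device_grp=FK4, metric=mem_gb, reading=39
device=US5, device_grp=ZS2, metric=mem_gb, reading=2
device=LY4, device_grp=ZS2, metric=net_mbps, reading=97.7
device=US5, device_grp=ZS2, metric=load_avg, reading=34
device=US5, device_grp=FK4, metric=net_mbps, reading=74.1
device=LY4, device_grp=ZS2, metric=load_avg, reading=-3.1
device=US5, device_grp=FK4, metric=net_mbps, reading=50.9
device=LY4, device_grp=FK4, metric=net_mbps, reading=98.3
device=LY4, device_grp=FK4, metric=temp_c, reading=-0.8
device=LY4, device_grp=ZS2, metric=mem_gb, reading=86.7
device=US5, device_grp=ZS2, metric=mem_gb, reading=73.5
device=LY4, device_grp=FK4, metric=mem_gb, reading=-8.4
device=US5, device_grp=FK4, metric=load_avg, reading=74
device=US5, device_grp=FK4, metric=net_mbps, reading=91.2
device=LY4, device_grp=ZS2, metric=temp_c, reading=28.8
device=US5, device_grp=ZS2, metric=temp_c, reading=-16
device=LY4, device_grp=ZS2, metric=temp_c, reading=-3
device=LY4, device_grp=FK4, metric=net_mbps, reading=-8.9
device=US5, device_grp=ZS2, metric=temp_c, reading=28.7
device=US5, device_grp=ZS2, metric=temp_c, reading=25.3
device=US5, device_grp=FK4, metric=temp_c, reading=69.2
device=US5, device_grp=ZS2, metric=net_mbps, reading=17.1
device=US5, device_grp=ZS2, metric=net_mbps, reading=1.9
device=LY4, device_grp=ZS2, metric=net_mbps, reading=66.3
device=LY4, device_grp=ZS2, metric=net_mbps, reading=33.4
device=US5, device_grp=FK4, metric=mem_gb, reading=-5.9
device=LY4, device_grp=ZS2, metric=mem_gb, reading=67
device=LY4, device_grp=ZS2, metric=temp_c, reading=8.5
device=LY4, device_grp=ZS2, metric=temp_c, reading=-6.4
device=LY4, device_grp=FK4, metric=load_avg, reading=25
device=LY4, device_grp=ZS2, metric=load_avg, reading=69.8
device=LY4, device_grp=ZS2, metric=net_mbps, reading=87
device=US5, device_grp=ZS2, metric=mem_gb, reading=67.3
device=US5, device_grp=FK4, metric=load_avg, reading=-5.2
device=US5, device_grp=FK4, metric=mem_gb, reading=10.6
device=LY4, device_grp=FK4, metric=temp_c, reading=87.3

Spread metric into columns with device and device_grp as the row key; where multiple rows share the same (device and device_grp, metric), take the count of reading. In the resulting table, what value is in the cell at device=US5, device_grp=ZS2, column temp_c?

4

Rows with device=US5, device_grp=ZS2 and metric=temp_c: reading values are 27, -16, 28.7, 25.3.
4 rows match — count = 4.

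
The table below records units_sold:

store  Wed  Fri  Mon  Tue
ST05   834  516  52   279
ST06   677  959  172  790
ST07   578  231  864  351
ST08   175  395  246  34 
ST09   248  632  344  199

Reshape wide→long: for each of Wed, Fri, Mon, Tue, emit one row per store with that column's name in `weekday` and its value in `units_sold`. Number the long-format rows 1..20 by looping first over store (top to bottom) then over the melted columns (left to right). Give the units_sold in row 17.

20 rows total (5 × 4). Row 17: index ⌊(17-1)/4⌋ = 4 into store → ST09; (17-1) mod 4 = 0 into the melted columns → Wed.
So row 17 is (ST09, Wed, 248); units_sold = 248.

248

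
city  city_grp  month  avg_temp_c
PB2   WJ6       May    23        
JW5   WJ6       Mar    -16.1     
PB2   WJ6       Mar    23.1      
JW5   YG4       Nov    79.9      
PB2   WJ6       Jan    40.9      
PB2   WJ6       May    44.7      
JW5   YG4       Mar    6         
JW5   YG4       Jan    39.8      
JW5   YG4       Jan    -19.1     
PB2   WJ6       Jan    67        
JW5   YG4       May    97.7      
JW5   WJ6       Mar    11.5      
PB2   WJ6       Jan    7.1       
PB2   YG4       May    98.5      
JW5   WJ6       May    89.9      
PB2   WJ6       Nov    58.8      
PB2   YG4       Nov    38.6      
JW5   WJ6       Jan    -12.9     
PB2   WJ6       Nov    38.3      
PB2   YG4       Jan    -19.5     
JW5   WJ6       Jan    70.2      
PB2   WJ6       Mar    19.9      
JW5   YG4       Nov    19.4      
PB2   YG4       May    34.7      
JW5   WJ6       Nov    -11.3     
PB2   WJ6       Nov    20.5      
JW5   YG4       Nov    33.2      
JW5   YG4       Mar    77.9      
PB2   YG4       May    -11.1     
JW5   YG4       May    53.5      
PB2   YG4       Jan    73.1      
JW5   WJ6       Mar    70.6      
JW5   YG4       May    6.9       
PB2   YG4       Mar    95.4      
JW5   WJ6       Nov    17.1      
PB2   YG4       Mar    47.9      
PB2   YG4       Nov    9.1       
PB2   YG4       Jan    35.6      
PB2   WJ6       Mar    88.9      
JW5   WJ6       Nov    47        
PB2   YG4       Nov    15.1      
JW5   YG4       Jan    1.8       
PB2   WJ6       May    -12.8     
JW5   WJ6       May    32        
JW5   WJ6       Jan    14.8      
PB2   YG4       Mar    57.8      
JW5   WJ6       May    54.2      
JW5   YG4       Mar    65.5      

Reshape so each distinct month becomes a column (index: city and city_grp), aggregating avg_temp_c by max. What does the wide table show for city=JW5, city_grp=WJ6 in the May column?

89.9

Rows with city=JW5, city_grp=WJ6 and month=May: avg_temp_c values are 89.9, 32, 54.2.
max(89.9, 32, 54.2) = 89.9.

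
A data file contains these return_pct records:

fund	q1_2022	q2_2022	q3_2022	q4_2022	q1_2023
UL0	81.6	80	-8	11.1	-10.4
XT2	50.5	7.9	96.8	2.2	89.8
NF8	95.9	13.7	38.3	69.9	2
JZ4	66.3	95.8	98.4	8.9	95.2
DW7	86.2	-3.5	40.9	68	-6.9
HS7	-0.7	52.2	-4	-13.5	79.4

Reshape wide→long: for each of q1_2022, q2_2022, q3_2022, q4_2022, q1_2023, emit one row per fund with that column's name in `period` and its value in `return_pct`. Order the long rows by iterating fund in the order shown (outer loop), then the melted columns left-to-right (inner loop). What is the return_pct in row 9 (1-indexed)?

2.2

30 rows total (6 × 5). Row 9: index ⌊(9-1)/5⌋ = 1 into fund → XT2; (9-1) mod 5 = 3 into the melted columns → q4_2022.
So row 9 is (XT2, q4_2022, 2.2); return_pct = 2.2.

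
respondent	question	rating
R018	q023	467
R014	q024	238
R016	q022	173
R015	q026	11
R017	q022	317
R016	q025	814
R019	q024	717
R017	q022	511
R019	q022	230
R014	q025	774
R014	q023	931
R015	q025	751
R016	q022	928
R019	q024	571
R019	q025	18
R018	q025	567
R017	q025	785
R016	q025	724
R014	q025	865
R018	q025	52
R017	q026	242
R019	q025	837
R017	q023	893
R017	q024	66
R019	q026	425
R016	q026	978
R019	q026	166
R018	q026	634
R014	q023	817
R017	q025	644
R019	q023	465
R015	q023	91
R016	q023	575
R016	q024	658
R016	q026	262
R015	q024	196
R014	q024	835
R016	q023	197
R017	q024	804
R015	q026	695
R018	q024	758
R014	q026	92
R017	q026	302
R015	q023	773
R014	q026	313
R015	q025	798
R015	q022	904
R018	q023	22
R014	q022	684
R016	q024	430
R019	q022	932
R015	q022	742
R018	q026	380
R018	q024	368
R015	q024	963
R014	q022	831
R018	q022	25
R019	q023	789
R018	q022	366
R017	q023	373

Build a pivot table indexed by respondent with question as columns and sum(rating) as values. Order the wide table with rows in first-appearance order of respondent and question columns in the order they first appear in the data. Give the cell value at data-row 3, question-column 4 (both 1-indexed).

1240

With rows in first-appearance order of respondent, row 3 is respondent=R016. question columns in first-appearance order: q023, q024, q022, q026, q025; column 4 is q026.
Long rows with respondent=R016, question=q026: 978 + 262 = 1240.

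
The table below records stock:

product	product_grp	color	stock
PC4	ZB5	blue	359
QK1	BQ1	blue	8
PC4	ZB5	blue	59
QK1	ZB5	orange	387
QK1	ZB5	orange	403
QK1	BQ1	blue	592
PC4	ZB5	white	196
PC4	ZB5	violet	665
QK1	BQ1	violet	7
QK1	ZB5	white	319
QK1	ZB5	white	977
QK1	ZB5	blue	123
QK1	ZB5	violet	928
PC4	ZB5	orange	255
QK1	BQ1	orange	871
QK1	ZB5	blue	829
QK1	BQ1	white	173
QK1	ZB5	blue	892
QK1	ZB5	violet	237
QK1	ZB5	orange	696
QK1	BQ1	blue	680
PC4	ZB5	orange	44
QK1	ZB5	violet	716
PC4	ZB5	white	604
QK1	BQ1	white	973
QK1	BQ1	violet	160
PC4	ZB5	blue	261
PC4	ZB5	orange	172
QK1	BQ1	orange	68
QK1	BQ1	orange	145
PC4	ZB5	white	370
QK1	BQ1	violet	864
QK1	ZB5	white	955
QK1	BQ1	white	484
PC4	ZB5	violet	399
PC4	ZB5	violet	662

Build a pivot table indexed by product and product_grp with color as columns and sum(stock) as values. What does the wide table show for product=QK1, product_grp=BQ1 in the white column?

Rows with product=QK1, product_grp=BQ1 and color=white: stock values are 173, 973, 484.
173 + 973 + 484 = 1630.

1630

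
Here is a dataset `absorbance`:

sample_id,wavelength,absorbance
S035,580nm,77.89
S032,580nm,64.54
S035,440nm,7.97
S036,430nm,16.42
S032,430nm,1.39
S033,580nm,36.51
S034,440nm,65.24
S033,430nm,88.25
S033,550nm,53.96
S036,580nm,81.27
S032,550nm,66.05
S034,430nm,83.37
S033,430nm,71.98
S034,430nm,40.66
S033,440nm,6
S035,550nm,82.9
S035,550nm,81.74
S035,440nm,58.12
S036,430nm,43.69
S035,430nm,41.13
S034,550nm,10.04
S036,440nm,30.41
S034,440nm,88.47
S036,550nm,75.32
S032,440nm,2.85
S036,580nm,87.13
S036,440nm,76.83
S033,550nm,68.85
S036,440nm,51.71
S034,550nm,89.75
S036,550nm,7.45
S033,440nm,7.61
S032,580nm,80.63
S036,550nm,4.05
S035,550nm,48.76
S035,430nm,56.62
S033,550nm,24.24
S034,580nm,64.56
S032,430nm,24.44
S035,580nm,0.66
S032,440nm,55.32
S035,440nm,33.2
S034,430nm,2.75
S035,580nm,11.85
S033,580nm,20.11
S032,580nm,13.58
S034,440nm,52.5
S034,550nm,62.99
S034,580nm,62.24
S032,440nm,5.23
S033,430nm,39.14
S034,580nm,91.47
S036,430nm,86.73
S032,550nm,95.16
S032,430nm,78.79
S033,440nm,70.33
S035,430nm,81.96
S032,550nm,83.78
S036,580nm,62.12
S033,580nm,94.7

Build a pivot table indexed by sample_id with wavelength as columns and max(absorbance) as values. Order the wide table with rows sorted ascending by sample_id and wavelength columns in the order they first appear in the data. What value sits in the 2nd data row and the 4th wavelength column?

With rows sorted ascending by sample_id, row 2 is sample_id=S033. wavelength columns in first-appearance order: 580nm, 440nm, 430nm, 550nm; column 4 is 550nm.
Long rows with sample_id=S033, wavelength=550nm: max(53.96, 68.85, 24.24) = 68.85.

68.85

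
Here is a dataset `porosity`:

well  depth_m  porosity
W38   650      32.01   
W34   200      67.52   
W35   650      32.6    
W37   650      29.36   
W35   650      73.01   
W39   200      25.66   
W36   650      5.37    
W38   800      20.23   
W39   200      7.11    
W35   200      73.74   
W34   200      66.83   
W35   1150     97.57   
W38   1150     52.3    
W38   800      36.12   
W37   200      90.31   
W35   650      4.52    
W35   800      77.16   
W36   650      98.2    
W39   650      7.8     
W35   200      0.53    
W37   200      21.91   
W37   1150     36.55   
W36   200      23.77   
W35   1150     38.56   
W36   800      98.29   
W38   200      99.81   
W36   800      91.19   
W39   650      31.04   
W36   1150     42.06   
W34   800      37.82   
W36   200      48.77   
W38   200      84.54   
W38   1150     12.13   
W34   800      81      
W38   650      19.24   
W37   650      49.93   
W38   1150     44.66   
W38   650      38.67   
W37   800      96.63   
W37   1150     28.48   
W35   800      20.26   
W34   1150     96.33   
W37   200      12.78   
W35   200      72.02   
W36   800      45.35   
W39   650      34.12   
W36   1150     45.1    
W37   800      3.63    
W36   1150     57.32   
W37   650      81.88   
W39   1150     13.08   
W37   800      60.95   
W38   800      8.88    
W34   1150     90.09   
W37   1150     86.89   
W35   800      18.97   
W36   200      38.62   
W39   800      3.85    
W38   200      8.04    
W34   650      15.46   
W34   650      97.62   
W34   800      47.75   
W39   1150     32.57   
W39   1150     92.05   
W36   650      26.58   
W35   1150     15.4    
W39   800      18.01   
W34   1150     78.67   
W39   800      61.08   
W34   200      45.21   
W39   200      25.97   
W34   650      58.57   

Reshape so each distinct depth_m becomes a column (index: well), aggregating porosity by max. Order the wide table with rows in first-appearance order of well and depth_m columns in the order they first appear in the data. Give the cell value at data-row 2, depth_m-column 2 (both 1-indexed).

With rows in first-appearance order of well, row 2 is well=W34. depth_m columns in first-appearance order: 650, 200, 800, 1150; column 2 is 200.
Long rows with well=W34, depth_m=200: max(67.52, 66.83, 45.21) = 67.52.

67.52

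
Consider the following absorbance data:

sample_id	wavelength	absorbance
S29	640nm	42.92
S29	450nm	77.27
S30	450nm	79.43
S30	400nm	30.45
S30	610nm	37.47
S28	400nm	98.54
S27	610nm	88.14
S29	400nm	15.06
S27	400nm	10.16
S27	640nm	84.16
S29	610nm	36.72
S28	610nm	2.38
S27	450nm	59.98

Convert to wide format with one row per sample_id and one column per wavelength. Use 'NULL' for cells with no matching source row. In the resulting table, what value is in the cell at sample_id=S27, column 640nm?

84.16

The long row with sample_id=S27, wavelength=640nm has absorbance=84.16.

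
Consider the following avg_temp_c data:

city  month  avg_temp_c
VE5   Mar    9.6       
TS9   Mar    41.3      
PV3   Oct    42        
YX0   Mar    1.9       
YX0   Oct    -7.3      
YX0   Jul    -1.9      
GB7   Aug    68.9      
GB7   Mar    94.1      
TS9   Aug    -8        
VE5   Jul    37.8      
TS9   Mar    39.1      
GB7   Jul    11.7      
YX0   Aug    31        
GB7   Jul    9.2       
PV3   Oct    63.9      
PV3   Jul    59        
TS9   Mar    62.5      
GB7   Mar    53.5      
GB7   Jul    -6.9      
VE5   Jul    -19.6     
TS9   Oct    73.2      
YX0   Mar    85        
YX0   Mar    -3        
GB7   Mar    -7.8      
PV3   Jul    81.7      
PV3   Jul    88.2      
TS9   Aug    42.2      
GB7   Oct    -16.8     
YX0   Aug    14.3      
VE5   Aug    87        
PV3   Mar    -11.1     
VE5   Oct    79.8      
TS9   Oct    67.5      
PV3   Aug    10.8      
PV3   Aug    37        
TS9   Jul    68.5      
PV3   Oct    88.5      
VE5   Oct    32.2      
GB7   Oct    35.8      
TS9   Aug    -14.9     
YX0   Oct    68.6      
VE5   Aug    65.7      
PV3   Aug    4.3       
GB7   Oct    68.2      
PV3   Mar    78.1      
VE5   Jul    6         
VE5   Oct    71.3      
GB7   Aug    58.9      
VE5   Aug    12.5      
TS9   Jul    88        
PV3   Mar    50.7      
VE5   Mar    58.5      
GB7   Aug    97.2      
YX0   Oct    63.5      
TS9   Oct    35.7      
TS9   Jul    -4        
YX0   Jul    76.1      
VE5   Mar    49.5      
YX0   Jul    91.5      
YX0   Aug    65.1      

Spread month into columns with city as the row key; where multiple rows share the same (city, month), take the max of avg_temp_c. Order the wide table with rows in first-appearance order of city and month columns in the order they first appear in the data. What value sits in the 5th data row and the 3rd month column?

With rows in first-appearance order of city, row 5 is city=GB7. month columns in first-appearance order: Mar, Oct, Jul, Aug; column 3 is Jul.
Long rows with city=GB7, month=Jul: max(11.7, 9.2, -6.9) = 11.7.

11.7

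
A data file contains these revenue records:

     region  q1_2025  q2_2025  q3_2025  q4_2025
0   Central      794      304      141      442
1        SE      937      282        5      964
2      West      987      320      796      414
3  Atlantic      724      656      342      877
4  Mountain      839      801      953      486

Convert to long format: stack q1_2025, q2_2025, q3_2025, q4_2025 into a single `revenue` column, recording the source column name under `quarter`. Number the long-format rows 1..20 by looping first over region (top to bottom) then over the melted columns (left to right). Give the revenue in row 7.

5

20 rows total (5 × 4). Row 7: index ⌊(7-1)/4⌋ = 1 into region → SE; (7-1) mod 4 = 2 into the melted columns → q3_2025.
So row 7 is (SE, q3_2025, 5); revenue = 5.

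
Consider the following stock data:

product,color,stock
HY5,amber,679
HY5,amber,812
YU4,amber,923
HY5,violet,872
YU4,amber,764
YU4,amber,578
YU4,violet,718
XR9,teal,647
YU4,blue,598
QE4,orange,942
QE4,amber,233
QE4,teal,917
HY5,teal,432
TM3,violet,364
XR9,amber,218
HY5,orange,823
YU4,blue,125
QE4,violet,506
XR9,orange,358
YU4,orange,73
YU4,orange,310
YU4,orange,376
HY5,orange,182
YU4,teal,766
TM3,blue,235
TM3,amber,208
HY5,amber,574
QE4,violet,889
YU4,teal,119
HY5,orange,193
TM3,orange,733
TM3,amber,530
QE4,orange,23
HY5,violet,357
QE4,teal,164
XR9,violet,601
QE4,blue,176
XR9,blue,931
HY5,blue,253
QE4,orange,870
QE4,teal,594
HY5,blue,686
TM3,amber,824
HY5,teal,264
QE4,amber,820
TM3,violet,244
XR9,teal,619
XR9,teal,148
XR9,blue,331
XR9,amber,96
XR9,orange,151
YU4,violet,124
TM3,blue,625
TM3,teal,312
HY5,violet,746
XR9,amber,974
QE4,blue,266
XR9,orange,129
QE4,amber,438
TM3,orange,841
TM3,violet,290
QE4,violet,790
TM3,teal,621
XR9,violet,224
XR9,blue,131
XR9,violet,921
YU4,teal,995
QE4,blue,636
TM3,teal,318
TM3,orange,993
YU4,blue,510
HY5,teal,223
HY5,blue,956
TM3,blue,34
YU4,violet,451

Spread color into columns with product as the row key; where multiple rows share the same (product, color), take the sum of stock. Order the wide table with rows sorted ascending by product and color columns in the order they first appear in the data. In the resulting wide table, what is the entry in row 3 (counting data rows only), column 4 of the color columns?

With rows sorted ascending by product, row 3 is product=TM3. color columns in first-appearance order: amber, violet, teal, blue, orange; column 4 is blue.
Long rows with product=TM3, color=blue: 235 + 625 + 34 = 894.

894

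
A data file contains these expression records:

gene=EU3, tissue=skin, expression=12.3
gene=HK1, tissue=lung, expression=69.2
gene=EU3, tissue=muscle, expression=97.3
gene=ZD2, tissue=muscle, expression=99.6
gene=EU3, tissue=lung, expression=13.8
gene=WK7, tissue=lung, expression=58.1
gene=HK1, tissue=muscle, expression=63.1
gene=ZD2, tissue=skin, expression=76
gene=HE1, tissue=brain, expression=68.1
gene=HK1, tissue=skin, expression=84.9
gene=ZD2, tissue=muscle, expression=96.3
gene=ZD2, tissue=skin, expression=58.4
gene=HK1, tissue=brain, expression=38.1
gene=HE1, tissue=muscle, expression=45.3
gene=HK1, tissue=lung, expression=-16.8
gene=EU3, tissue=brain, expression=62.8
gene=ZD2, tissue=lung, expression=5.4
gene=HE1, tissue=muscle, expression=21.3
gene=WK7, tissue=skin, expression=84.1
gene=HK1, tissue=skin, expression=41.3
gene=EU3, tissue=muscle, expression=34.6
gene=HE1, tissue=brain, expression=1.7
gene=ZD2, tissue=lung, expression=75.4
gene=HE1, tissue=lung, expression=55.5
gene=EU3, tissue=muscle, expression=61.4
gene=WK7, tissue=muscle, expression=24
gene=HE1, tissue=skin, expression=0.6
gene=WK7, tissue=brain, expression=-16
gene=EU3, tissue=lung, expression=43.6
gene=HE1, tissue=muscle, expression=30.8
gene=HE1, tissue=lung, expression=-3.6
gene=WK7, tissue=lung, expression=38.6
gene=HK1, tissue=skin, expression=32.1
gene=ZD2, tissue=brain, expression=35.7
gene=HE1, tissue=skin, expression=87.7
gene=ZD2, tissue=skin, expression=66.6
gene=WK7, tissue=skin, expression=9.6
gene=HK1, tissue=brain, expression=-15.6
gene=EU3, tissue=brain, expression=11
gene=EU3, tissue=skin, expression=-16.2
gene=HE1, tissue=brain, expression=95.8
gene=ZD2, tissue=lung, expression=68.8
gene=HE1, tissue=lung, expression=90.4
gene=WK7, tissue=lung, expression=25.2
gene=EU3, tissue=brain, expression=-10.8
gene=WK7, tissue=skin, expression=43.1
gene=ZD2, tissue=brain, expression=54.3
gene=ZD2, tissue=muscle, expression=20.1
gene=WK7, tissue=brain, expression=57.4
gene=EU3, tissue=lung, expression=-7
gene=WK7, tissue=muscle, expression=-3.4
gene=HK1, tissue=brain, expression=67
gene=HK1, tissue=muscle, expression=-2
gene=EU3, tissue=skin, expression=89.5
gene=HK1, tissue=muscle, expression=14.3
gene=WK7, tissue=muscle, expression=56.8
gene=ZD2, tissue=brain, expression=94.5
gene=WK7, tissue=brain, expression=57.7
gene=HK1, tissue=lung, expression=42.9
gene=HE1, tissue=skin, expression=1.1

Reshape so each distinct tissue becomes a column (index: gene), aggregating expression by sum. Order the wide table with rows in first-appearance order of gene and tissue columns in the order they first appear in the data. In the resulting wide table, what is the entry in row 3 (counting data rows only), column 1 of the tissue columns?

With rows in first-appearance order of gene, row 3 is gene=ZD2. tissue columns in first-appearance order: skin, lung, muscle, brain; column 1 is skin.
Long rows with gene=ZD2, tissue=skin: 76 + 58.4 + 66.6 = 201.

201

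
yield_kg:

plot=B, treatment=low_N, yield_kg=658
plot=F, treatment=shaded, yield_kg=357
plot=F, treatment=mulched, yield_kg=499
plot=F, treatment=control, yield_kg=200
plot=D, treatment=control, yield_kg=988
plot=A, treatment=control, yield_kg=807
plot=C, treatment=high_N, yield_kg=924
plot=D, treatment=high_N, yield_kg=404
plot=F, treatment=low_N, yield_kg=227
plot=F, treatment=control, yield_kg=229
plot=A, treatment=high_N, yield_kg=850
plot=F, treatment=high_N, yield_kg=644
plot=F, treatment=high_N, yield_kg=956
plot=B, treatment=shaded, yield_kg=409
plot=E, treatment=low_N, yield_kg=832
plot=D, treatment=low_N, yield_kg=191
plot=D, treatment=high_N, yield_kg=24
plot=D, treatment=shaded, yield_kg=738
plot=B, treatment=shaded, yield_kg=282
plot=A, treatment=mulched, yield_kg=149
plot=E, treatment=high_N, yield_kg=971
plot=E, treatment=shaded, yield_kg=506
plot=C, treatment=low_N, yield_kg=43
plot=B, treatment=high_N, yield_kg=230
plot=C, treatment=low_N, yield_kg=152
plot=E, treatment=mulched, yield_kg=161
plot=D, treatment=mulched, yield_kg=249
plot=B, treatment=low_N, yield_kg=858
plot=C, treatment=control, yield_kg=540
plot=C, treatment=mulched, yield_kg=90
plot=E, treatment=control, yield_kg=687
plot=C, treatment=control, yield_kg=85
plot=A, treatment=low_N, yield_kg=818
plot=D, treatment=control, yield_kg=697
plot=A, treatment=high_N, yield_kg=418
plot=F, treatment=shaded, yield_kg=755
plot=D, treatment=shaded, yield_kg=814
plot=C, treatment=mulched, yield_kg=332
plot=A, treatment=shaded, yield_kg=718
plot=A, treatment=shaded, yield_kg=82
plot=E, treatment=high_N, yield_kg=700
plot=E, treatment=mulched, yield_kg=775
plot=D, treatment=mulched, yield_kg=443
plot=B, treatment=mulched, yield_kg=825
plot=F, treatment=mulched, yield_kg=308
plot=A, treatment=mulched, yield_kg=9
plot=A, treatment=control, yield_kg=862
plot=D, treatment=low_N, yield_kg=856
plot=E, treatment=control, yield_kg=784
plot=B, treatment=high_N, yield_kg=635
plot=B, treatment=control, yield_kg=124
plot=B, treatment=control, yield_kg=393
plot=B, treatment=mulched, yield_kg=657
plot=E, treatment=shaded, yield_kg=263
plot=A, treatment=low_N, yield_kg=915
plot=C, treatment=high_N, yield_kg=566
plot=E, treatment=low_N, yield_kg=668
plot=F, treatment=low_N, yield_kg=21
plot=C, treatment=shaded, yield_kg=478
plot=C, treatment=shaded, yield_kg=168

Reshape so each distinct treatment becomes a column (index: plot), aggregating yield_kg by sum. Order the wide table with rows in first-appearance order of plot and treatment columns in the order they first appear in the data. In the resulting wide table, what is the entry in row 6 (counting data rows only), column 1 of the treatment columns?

With rows in first-appearance order of plot, row 6 is plot=E. treatment columns in first-appearance order: low_N, shaded, mulched, control, high_N; column 1 is low_N.
Long rows with plot=E, treatment=low_N: 832 + 668 = 1500.

1500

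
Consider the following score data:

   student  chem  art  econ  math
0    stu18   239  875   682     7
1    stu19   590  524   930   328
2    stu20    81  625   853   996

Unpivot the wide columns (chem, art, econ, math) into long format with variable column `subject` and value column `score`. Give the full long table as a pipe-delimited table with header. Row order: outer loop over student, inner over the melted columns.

| student | subject | score |
| stu18 | chem | 239 |
| stu18 | art | 875 |
| stu18 | econ | 682 |
| stu18 | math | 7 |
| stu19 | chem | 590 |
| stu19 | art | 524 |
| stu19 | econ | 930 |
| stu19 | math | 328 |
| stu20 | chem | 81 |
| stu20 | art | 625 |
| stu20 | econ | 853 |
| stu20 | math | 996 |

Each (student, column) pair becomes one row: 3 × 4 = 12 rows.
For example, (stu18, chem) → score=239.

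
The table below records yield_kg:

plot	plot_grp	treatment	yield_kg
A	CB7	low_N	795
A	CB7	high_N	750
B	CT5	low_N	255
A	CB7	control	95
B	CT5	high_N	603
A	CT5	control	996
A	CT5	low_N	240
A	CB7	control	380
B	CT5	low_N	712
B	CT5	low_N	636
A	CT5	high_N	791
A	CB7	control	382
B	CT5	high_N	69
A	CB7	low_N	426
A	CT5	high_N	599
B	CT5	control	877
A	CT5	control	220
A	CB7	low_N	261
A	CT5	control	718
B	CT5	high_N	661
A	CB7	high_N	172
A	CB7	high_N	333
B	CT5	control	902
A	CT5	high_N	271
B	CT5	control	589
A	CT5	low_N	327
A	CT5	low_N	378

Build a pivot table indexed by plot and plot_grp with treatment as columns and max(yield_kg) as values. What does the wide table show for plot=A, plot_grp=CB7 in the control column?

382

Rows with plot=A, plot_grp=CB7 and treatment=control: yield_kg values are 95, 380, 382.
max(95, 380, 382) = 382.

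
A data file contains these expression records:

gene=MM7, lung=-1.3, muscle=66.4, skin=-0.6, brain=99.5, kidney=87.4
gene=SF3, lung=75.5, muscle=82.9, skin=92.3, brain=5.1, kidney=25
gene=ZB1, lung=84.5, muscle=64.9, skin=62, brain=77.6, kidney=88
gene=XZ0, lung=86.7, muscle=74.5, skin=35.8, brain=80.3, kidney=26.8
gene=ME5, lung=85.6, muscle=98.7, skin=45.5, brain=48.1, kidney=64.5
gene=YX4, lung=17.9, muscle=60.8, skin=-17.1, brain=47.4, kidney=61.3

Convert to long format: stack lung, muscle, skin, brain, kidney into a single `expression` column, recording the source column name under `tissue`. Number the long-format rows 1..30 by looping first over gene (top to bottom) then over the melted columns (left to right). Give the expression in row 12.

30 rows total (6 × 5). Row 12: index ⌊(12-1)/5⌋ = 2 into gene → ZB1; (12-1) mod 5 = 1 into the melted columns → muscle.
So row 12 is (ZB1, muscle, 64.9); expression = 64.9.

64.9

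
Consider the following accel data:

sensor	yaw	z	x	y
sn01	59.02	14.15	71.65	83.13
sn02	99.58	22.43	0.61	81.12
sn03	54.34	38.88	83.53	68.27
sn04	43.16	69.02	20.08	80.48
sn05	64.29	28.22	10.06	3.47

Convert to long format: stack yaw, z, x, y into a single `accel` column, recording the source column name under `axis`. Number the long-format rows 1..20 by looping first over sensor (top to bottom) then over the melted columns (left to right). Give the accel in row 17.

64.29

20 rows total (5 × 4). Row 17: index ⌊(17-1)/4⌋ = 4 into sensor → sn05; (17-1) mod 4 = 0 into the melted columns → yaw.
So row 17 is (sn05, yaw, 64.29); accel = 64.29.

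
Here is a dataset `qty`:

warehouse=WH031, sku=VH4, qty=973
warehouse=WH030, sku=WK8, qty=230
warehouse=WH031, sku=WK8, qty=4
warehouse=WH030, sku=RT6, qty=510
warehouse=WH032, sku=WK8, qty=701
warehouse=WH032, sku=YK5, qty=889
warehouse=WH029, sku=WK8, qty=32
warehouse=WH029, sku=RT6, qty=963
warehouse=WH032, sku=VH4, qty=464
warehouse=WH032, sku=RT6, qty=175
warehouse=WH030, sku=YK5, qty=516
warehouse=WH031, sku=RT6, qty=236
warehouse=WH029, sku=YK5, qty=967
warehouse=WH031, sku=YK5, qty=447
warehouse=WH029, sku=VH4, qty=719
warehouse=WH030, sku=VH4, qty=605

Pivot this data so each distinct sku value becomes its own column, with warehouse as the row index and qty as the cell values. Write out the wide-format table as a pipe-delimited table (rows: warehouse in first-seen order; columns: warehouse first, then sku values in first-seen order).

| warehouse | VH4 | WK8 | RT6 | YK5 |
| WH031 | 973 | 4 | 236 | 447 |
| WH030 | 605 | 230 | 510 | 516 |
| WH032 | 464 | 701 | 175 | 889 |
| WH029 | 719 | 32 | 963 | 967 |

Columns: warehouse plus the 4 distinct sku values (VH4, WK8, RT6, YK5).
For example, row WH031 column VH4 takes qty=973 from the long row (WH031, VH4).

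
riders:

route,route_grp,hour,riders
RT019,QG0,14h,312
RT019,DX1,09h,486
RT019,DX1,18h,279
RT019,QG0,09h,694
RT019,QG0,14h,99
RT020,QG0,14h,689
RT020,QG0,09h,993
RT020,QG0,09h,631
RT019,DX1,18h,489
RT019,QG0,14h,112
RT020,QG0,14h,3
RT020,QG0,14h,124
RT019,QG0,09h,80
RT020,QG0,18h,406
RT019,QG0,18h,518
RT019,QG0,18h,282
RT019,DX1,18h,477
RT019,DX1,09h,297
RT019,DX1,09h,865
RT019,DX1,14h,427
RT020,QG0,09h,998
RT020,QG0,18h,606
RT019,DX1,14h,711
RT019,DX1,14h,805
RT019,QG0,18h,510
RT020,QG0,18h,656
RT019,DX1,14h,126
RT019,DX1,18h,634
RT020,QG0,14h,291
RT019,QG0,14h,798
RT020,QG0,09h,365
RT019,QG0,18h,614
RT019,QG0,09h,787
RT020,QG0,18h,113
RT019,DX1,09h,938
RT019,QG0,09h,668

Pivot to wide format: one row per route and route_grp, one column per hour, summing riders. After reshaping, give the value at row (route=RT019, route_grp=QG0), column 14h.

Rows with route=RT019, route_grp=QG0 and hour=14h: riders values are 312, 99, 112, 798.
312 + 99 + 112 + 798 = 1321.

1321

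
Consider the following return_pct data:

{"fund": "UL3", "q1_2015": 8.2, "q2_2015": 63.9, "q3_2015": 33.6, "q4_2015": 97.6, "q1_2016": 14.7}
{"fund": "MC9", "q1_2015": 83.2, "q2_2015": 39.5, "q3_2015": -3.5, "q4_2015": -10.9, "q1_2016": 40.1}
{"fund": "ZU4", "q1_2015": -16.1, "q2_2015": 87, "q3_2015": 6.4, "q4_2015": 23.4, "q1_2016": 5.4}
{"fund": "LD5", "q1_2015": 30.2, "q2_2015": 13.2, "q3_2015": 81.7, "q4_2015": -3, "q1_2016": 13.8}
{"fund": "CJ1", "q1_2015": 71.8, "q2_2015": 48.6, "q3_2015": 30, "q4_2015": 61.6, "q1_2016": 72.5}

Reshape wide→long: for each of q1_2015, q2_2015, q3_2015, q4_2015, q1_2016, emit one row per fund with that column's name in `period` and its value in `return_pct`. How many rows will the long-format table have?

25

5 fund values × 5 melted columns = 25 rows.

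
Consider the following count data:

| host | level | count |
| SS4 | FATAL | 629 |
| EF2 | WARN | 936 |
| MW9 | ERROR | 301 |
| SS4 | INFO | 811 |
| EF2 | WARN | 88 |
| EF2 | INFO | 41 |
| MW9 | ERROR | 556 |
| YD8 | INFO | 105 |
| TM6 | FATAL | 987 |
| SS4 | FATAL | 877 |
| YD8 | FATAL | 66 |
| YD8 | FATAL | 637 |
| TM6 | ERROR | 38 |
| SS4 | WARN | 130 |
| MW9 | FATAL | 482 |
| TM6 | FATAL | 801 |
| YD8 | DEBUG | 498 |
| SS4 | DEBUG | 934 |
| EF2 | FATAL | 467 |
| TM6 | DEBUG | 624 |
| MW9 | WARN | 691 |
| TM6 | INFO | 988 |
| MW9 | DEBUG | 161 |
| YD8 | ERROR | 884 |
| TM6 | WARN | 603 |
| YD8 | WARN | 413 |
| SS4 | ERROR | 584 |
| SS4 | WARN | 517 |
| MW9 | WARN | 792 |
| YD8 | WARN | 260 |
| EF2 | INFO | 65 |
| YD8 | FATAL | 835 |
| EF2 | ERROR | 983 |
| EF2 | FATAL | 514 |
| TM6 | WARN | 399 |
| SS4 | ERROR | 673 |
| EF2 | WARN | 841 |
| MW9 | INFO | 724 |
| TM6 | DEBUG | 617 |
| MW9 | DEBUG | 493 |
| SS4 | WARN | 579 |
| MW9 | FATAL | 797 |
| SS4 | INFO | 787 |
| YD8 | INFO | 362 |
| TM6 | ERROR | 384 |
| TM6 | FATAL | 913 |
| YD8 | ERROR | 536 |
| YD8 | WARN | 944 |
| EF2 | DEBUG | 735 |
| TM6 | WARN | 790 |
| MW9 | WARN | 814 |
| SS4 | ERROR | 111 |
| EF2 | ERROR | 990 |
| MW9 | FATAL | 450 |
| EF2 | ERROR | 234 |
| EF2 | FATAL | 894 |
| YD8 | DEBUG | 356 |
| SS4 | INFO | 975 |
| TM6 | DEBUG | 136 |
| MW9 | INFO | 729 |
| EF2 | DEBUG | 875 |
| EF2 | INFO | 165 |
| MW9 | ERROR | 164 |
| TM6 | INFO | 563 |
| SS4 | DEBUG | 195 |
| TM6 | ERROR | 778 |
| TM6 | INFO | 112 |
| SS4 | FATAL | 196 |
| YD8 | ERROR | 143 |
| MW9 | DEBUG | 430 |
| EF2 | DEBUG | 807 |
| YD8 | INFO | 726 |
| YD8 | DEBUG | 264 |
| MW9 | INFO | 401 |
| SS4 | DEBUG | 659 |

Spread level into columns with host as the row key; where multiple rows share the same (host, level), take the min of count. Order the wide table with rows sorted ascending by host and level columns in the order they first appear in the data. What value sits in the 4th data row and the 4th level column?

With rows sorted ascending by host, row 4 is host=TM6. level columns in first-appearance order: FATAL, WARN, ERROR, INFO, DEBUG; column 4 is INFO.
Long rows with host=TM6, level=INFO: min(988, 563, 112) = 112.

112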